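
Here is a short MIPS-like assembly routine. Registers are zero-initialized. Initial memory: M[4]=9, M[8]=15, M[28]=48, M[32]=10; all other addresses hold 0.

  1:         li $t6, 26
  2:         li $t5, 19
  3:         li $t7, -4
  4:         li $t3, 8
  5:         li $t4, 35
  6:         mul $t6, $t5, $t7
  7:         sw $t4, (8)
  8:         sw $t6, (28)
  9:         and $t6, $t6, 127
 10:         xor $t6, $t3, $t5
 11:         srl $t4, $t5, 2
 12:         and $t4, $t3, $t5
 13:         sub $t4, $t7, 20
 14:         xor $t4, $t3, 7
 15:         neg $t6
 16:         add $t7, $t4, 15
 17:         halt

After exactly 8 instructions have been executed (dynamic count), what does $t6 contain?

-76

li $t6, 26 → $t6=26
li $t5, 19 → $t5=19
li $t7, -4 → $t7=-4
li $t3, 8 → $t3=8
li $t4, 35 → $t4=35
mul $t6, $t5, $t7 → $t6=19*(-4)=-76
sw $t4, (8) → M[8]=35
sw $t6, (28) → M[28]=-76
After step 8: $t6 = -76.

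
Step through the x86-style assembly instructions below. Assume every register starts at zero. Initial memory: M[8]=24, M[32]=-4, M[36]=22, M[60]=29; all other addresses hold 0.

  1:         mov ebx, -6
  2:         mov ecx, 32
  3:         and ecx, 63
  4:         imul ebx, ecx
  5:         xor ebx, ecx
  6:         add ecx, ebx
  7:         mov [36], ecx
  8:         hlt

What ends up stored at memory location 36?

-128

mov ebx, -6 → ebx=-6
mov ecx, 32 → ecx=32
and ecx, 63 → ecx=32&63=32
imul ebx, ecx → ebx=(-6)*32=-192
xor ebx, ecx → ebx=(-192)^32=-160
add ecx, ebx → ecx=32+(-160)=-128
mov [36], ecx → M[36]=-128
halt.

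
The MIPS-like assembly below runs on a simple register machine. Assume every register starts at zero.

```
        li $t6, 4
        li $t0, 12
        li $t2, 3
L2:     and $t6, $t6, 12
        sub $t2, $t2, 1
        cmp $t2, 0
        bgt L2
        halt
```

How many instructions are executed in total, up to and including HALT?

$t6=4
$t0=12
$t2=3
$t6=4&12=4
$t2=3-1=2
cmp $t2, 0  (cmp 2,0)
bgt L2: taken
$t6=4&12=4
$t2=2-1=1
cmp $t2, 0  (cmp 1,0)
bgt L2: taken
$t6=4&12=4
$t2=1-1=0
cmp $t2, 0  (cmp 0,0)
bgt L2: not taken
halt.
Total executed instructions: 16.

16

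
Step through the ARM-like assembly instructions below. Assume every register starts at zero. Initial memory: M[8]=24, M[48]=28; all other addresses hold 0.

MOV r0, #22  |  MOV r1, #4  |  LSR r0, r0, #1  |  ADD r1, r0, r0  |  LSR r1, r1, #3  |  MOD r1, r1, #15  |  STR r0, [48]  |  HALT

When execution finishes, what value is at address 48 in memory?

11

MOV r0, #22 → r0=22
MOV r1, #4 → r1=4
LSR r0, r0, #1 → r0=22>>1=11
ADD r1, r0, r0 → r1=11+11=22
LSR r1, r1, #3 → r1=22>>3=2
MOD r1, r1, #15 → r1=2%15=2
STR r0, [48] → M[48]=11
halt.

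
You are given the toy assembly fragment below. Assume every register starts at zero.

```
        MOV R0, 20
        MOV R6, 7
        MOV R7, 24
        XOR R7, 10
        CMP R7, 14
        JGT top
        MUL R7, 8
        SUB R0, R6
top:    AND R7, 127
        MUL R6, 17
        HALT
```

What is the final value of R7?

18

R0=20
R6=7
R7=24
R7=24^10=18
CMP R7, 14  (cmp 18,14)
JGT top: taken
R7=18&127=18
R6=7*17=119
halt.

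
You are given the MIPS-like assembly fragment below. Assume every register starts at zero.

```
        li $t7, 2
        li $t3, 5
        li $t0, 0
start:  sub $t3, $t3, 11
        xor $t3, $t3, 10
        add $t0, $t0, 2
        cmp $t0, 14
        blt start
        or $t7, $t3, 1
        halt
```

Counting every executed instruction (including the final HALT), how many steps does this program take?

after li $t7, 2: $t7=2
after li $t3, 5: $t3=5
after li $t0, 0: $t0=0
after sub $t3, $t3, 11: $t3=5-11=-6
after xor $t3, $t3, 10: $t3=(-6)^10=-16
after add $t0, $t0, 2: $t0=0+2=2
cmp $t0, 14  (cmp 2,14)
blt start: taken
after sub $t3, $t3, 11: $t3=(-16)-11=-27
after xor $t3, $t3, 10: $t3=(-27)^10=-17
after add $t0, $t0, 2: $t0=2+2=4
cmp $t0, 14  (cmp 4,14)
blt start: taken
after sub $t3, $t3, 11: $t3=(-17)-11=-28
after xor $t3, $t3, 10: $t3=(-28)^10=-18
after add $t0, $t0, 2: $t0=4+2=6
cmp $t0, 14  (cmp 6,14)
blt start: taken
after sub $t3, $t3, 11: $t3=(-18)-11=-29
after xor $t3, $t3, 10: $t3=(-29)^10=-23
after add $t0, $t0, 2: $t0=6+2=8
cmp $t0, 14  (cmp 8,14)
blt start: taken
after sub $t3, $t3, 11: $t3=(-23)-11=-34
after xor $t3, $t3, 10: $t3=(-34)^10=-44
after add $t0, $t0, 2: $t0=8+2=10
cmp $t0, 14  (cmp 10,14)
blt start: taken
after sub $t3, $t3, 11: $t3=(-44)-11=-55
after xor $t3, $t3, 10: $t3=(-55)^10=-61
after add $t0, $t0, 2: $t0=10+2=12
cmp $t0, 14  (cmp 12,14)
blt start: taken
after sub $t3, $t3, 11: $t3=(-61)-11=-72
after xor $t3, $t3, 10: $t3=(-72)^10=-78
after add $t0, $t0, 2: $t0=12+2=14
cmp $t0, 14  (cmp 14,14)
blt start: not taken
after or $t7, $t3, 1: $t7=(-78)|1=-77
halt.
Total executed instructions: 40.

40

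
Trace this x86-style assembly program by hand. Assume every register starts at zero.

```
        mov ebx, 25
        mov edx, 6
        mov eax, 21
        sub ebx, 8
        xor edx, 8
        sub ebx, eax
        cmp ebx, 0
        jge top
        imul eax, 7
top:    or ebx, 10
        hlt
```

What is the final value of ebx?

mov ebx, 25 → ebx=25
mov edx, 6 → edx=6
mov eax, 21 → eax=21
sub ebx, 8 → ebx=25-8=17
xor edx, 8 → edx=6^8=14
sub ebx, eax → ebx=17-21=-4
cmp ebx, 0  (cmp -4,0)
jge top: not taken
imul eax, 7 → eax=21*7=147
or ebx, 10 → ebx=(-4)|10=-2
halt.

-2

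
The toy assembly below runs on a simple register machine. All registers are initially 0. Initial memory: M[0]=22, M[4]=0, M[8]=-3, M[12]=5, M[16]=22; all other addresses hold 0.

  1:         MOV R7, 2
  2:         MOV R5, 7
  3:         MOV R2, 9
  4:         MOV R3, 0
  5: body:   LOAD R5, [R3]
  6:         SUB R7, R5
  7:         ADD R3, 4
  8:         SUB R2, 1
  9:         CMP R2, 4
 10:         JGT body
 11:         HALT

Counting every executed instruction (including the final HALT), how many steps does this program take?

35

after MOV R7, 2: R7=2
after MOV R5, 7: R5=7
after MOV R2, 9: R2=9
after MOV R3, 0: R3=0
after LOAD R5, [R3]: R5=M[0]=22
after SUB R7, R5: R7=2-22=-20
after ADD R3, 4: R3=0+4=4
after SUB R2, 1: R2=9-1=8
CMP R2, 4  (cmp 8,4)
JGT body: taken
after LOAD R5, [R3]: R5=M[4]=0
after SUB R7, R5: R7=(-20)-0=-20
after ADD R3, 4: R3=4+4=8
after SUB R2, 1: R2=8-1=7
CMP R2, 4  (cmp 7,4)
JGT body: taken
after LOAD R5, [R3]: R5=M[8]=-3
after SUB R7, R5: R7=(-20)-(-3)=-17
after ADD R3, 4: R3=8+4=12
after SUB R2, 1: R2=7-1=6
CMP R2, 4  (cmp 6,4)
JGT body: taken
after LOAD R5, [R3]: R5=M[12]=5
after SUB R7, R5: R7=(-17)-5=-22
after ADD R3, 4: R3=12+4=16
after SUB R2, 1: R2=6-1=5
CMP R2, 4  (cmp 5,4)
JGT body: taken
after LOAD R5, [R3]: R5=M[16]=22
after SUB R7, R5: R7=(-22)-22=-44
after ADD R3, 4: R3=16+4=20
after SUB R2, 1: R2=5-1=4
CMP R2, 4  (cmp 4,4)
JGT body: not taken
halt.
Total executed instructions: 35.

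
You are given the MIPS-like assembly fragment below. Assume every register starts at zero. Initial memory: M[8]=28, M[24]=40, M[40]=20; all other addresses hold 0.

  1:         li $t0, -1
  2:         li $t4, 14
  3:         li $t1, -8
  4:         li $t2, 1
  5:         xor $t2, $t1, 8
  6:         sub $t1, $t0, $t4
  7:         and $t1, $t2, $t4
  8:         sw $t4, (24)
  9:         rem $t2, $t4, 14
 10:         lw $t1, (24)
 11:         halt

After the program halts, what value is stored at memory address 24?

14

li $t0, -1 → $t0=-1
li $t4, 14 → $t4=14
li $t1, -8 → $t1=-8
li $t2, 1 → $t2=1
xor $t2, $t1, 8 → $t2=(-8)^8=-16
sub $t1, $t0, $t4 → $t1=(-1)-14=-15
and $t1, $t2, $t4 → $t1=(-16)&14=0
sw $t4, (24) → M[24]=14
rem $t2, $t4, 14 → $t2=14%14=0
lw $t1, (24) → $t1=M[24]=14
halt.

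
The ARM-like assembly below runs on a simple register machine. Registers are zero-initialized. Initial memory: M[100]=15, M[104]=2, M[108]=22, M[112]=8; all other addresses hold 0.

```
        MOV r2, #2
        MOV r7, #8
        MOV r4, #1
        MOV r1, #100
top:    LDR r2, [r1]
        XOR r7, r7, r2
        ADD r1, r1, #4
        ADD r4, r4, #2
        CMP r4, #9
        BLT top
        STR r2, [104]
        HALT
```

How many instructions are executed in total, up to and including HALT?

r2=2
r7=8
r4=1
r1=100
r2=M[100]=15
r7=8^15=7
r1=100+4=104
r4=1+2=3
CMP r4, #9  (cmp 3,9)
BLT top: taken
r2=M[104]=2
r7=7^2=5
r1=104+4=108
r4=3+2=5
CMP r4, #9  (cmp 5,9)
BLT top: taken
r2=M[108]=22
r7=5^22=19
r1=108+4=112
r4=5+2=7
CMP r4, #9  (cmp 7,9)
BLT top: taken
r2=M[112]=8
r7=19^8=27
r1=112+4=116
r4=7+2=9
CMP r4, #9  (cmp 9,9)
BLT top: not taken
STR r2, [104] → M[104]=8
halt.
Total executed instructions: 30.

30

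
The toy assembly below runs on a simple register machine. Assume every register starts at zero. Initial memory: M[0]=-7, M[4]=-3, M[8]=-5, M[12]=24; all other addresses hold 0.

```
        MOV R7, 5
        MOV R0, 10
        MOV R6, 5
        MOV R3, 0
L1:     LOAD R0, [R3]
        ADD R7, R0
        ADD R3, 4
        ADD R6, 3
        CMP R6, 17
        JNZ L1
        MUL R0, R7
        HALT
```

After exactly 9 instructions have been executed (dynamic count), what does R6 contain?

8

after MOV R7, 5: R7=5
after MOV R0, 10: R0=10
after MOV R6, 5: R6=5
after MOV R3, 0: R3=0
after LOAD R0, [R3]: R0=M[0]=-7
after ADD R7, R0: R7=5+(-7)=-2
after ADD R3, 4: R3=0+4=4
after ADD R6, 3: R6=5+3=8
CMP R6, 17  (cmp 8,17)
After step 9: R6 = 8.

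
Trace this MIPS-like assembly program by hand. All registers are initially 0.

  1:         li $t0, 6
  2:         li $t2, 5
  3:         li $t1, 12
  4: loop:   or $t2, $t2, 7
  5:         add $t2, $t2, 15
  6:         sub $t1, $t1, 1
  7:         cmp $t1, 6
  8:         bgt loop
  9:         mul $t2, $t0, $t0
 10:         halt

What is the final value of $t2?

36

li $t0, 6 → $t0=6
li $t2, 5 → $t2=5
li $t1, 12 → $t1=12
or $t2, $t2, 7 → $t2=5|7=7
add $t2, $t2, 15 → $t2=7+15=22
sub $t1, $t1, 1 → $t1=12-1=11
cmp $t1, 6  (cmp 11,6)
bgt loop: taken
or $t2, $t2, 7 → $t2=22|7=23
add $t2, $t2, 15 → $t2=23+15=38
sub $t1, $t1, 1 → $t1=11-1=10
cmp $t1, 6  (cmp 10,6)
bgt loop: taken
or $t2, $t2, 7 → $t2=38|7=39
add $t2, $t2, 15 → $t2=39+15=54
sub $t1, $t1, 1 → $t1=10-1=9
cmp $t1, 6  (cmp 9,6)
bgt loop: taken
or $t2, $t2, 7 → $t2=54|7=55
add $t2, $t2, 15 → $t2=55+15=70
sub $t1, $t1, 1 → $t1=9-1=8
cmp $t1, 6  (cmp 8,6)
bgt loop: taken
or $t2, $t2, 7 → $t2=70|7=71
add $t2, $t2, 15 → $t2=71+15=86
sub $t1, $t1, 1 → $t1=8-1=7
cmp $t1, 6  (cmp 7,6)
bgt loop: taken
or $t2, $t2, 7 → $t2=86|7=87
add $t2, $t2, 15 → $t2=87+15=102
sub $t1, $t1, 1 → $t1=7-1=6
cmp $t1, 6  (cmp 6,6)
bgt loop: not taken
mul $t2, $t0, $t0 → $t2=6*6=36
halt.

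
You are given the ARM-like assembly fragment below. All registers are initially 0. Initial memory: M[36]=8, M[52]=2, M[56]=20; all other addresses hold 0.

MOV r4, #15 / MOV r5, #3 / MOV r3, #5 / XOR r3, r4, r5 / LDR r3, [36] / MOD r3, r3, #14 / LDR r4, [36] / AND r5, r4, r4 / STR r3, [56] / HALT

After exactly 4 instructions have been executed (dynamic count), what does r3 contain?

after MOV r4, #15: r4=15
after MOV r5, #3: r5=3
after MOV r3, #5: r3=5
after XOR r3, r4, r5: r3=15^3=12
After step 4: r3 = 12.

12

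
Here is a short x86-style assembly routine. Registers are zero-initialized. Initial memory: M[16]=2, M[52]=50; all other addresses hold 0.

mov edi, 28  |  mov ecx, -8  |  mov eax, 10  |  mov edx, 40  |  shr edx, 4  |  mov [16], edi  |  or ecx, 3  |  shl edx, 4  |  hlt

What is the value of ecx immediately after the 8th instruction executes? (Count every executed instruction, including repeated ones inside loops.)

-5

after mov edi, 28: edi=28
after mov ecx, -8: ecx=-8
after mov eax, 10: eax=10
after mov edx, 40: edx=40
after shr edx, 4: edx=40>>4=2
mov [16], edi → M[16]=28
after or ecx, 3: ecx=(-8)|3=-5
after shl edx, 4: edx=2<<4=32
After step 8: ecx = -5.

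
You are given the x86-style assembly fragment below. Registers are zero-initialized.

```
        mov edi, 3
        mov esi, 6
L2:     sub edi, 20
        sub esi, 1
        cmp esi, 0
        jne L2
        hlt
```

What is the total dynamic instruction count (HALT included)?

27

after mov edi, 3: edi=3
after mov esi, 6: esi=6
after sub edi, 20: edi=3-20=-17
after sub esi, 1: esi=6-1=5
cmp esi, 0  (cmp 5,0)
jne L2: taken
after sub edi, 20: edi=(-17)-20=-37
after sub esi, 1: esi=5-1=4
cmp esi, 0  (cmp 4,0)
jne L2: taken
after sub edi, 20: edi=(-37)-20=-57
after sub esi, 1: esi=4-1=3
cmp esi, 0  (cmp 3,0)
jne L2: taken
after sub edi, 20: edi=(-57)-20=-77
after sub esi, 1: esi=3-1=2
cmp esi, 0  (cmp 2,0)
jne L2: taken
after sub edi, 20: edi=(-77)-20=-97
after sub esi, 1: esi=2-1=1
cmp esi, 0  (cmp 1,0)
jne L2: taken
after sub edi, 20: edi=(-97)-20=-117
after sub esi, 1: esi=1-1=0
cmp esi, 0  (cmp 0,0)
jne L2: not taken
halt.
Total executed instructions: 27.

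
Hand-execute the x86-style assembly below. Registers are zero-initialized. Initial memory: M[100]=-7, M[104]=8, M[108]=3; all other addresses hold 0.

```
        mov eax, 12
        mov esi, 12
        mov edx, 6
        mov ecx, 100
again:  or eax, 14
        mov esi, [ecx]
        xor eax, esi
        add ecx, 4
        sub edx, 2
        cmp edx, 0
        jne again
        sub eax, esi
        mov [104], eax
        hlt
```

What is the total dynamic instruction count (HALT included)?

28

mov eax, 12 → eax=12
mov esi, 12 → esi=12
mov edx, 6 → edx=6
mov ecx, 100 → ecx=100
or eax, 14 → eax=12|14=14
mov esi, [ecx] → esi=M[100]=-7
xor eax, esi → eax=14^(-7)=-9
add ecx, 4 → ecx=100+4=104
sub edx, 2 → edx=6-2=4
cmp edx, 0  (cmp 4,0)
jne again: taken
or eax, 14 → eax=(-9)|14=-1
mov esi, [ecx] → esi=M[104]=8
xor eax, esi → eax=(-1)^8=-9
add ecx, 4 → ecx=104+4=108
sub edx, 2 → edx=4-2=2
cmp edx, 0  (cmp 2,0)
jne again: taken
or eax, 14 → eax=(-9)|14=-1
mov esi, [ecx] → esi=M[108]=3
xor eax, esi → eax=(-1)^3=-4
add ecx, 4 → ecx=108+4=112
sub edx, 2 → edx=2-2=0
cmp edx, 0  (cmp 0,0)
jne again: not taken
sub eax, esi → eax=(-4)-3=-7
mov [104], eax → M[104]=-7
halt.
Total executed instructions: 28.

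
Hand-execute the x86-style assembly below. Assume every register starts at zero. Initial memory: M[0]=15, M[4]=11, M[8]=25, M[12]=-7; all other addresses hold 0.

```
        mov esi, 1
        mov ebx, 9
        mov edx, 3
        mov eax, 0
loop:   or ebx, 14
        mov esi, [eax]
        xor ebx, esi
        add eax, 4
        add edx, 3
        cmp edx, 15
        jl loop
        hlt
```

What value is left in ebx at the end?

-25

mov esi, 1 → esi=1
mov ebx, 9 → ebx=9
mov edx, 3 → edx=3
mov eax, 0 → eax=0
or ebx, 14 → ebx=9|14=15
mov esi, [eax] → esi=M[0]=15
xor ebx, esi → ebx=15^15=0
add eax, 4 → eax=0+4=4
add edx, 3 → edx=3+3=6
cmp edx, 15  (cmp 6,15)
jl loop: taken
or ebx, 14 → ebx=0|14=14
mov esi, [eax] → esi=M[4]=11
xor ebx, esi → ebx=14^11=5
add eax, 4 → eax=4+4=8
add edx, 3 → edx=6+3=9
cmp edx, 15  (cmp 9,15)
jl loop: taken
or ebx, 14 → ebx=5|14=15
mov esi, [eax] → esi=M[8]=25
xor ebx, esi → ebx=15^25=22
add eax, 4 → eax=8+4=12
add edx, 3 → edx=9+3=12
cmp edx, 15  (cmp 12,15)
jl loop: taken
or ebx, 14 → ebx=22|14=30
mov esi, [eax] → esi=M[12]=-7
xor ebx, esi → ebx=30^(-7)=-25
add eax, 4 → eax=12+4=16
add edx, 3 → edx=12+3=15
cmp edx, 15  (cmp 15,15)
jl loop: not taken
halt.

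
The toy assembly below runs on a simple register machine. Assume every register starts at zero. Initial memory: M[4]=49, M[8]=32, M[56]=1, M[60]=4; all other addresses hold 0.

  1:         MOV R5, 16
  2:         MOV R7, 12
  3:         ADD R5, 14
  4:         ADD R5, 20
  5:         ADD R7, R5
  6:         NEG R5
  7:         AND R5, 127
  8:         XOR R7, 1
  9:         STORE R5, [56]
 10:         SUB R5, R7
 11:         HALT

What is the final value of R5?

15

after MOV R5, 16: R5=16
after MOV R7, 12: R7=12
after ADD R5, 14: R5=16+14=30
after ADD R5, 20: R5=30+20=50
after ADD R7, R5: R7=12+50=62
after NEG R5: R5=-(50)=-50
after AND R5, 127: R5=(-50)&127=78
after XOR R7, 1: R7=62^1=63
STORE R5, [56] → M[56]=78
after SUB R5, R7: R5=78-63=15
halt.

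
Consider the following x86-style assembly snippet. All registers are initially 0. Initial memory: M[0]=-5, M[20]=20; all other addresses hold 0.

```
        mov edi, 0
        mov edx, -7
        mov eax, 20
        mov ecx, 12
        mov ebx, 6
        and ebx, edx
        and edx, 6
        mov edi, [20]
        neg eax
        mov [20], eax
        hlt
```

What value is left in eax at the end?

after mov edi, 0: edi=0
after mov edx, -7: edx=-7
after mov eax, 20: eax=20
after mov ecx, 12: ecx=12
after mov ebx, 6: ebx=6
after and ebx, edx: ebx=6&(-7)=0
after and edx, 6: edx=(-7)&6=0
after mov edi, [20]: edi=M[20]=20
after neg eax: eax=-(20)=-20
mov [20], eax → M[20]=-20
halt.

-20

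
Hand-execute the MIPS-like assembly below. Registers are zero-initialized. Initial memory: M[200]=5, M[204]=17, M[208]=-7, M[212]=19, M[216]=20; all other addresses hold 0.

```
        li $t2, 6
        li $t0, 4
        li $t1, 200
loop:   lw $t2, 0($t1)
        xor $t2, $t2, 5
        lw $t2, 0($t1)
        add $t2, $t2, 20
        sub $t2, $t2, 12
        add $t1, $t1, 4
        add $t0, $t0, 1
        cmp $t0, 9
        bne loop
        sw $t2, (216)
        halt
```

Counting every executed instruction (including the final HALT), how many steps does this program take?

after li $t2, 6: $t2=6
after li $t0, 4: $t0=4
after li $t1, 200: $t1=200
after lw $t2, 0($t1): $t2=M[200]=5
after xor $t2, $t2, 5: $t2=5^5=0
after lw $t2, 0($t1): $t2=M[200]=5
after add $t2, $t2, 20: $t2=5+20=25
after sub $t2, $t2, 12: $t2=25-12=13
after add $t1, $t1, 4: $t1=200+4=204
after add $t0, $t0, 1: $t0=4+1=5
cmp $t0, 9  (cmp 5,9)
bne loop: taken
after lw $t2, 0($t1): $t2=M[204]=17
after xor $t2, $t2, 5: $t2=17^5=20
after lw $t2, 0($t1): $t2=M[204]=17
after add $t2, $t2, 20: $t2=17+20=37
after sub $t2, $t2, 12: $t2=37-12=25
after add $t1, $t1, 4: $t1=204+4=208
after add $t0, $t0, 1: $t0=5+1=6
cmp $t0, 9  (cmp 6,9)
bne loop: taken
after lw $t2, 0($t1): $t2=M[208]=-7
after xor $t2, $t2, 5: $t2=(-7)^5=-4
after lw $t2, 0($t1): $t2=M[208]=-7
after add $t2, $t2, 20: $t2=(-7)+20=13
after sub $t2, $t2, 12: $t2=13-12=1
after add $t1, $t1, 4: $t1=208+4=212
after add $t0, $t0, 1: $t0=6+1=7
cmp $t0, 9  (cmp 7,9)
bne loop: taken
after lw $t2, 0($t1): $t2=M[212]=19
after xor $t2, $t2, 5: $t2=19^5=22
after lw $t2, 0($t1): $t2=M[212]=19
after add $t2, $t2, 20: $t2=19+20=39
after sub $t2, $t2, 12: $t2=39-12=27
after add $t1, $t1, 4: $t1=212+4=216
after add $t0, $t0, 1: $t0=7+1=8
cmp $t0, 9  (cmp 8,9)
bne loop: taken
after lw $t2, 0($t1): $t2=M[216]=20
after xor $t2, $t2, 5: $t2=20^5=17
after lw $t2, 0($t1): $t2=M[216]=20
after add $t2, $t2, 20: $t2=20+20=40
after sub $t2, $t2, 12: $t2=40-12=28
after add $t1, $t1, 4: $t1=216+4=220
after add $t0, $t0, 1: $t0=8+1=9
cmp $t0, 9  (cmp 9,9)
bne loop: not taken
sw $t2, (216) → M[216]=28
halt.
Total executed instructions: 50.

50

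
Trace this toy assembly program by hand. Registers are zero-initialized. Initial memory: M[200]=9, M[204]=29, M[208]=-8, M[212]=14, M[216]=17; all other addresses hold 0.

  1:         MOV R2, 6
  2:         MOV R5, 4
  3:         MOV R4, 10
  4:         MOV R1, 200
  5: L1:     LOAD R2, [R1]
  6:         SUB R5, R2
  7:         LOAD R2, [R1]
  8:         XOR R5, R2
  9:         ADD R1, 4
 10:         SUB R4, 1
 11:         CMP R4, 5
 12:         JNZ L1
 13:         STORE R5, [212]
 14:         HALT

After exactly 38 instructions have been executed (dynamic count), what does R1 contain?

after MOV R2, 6: R2=6
after MOV R5, 4: R5=4
after MOV R4, 10: R4=10
after MOV R1, 200: R1=200
after LOAD R2, [R1]: R2=M[200]=9
after SUB R5, R2: R5=4-9=-5
after LOAD R2, [R1]: R2=M[200]=9
after XOR R5, R2: R5=(-5)^9=-14
after ADD R1, 4: R1=200+4=204
after SUB R4, 1: R4=10-1=9
CMP R4, 5  (cmp 9,5)
JNZ L1: taken
after LOAD R2, [R1]: R2=M[204]=29
after SUB R5, R2: R5=(-14)-29=-43
after LOAD R2, [R1]: R2=M[204]=29
after XOR R5, R2: R5=(-43)^29=-56
after ADD R1, 4: R1=204+4=208
after SUB R4, 1: R4=9-1=8
CMP R4, 5  (cmp 8,5)
JNZ L1: taken
after LOAD R2, [R1]: R2=M[208]=-8
after SUB R5, R2: R5=(-56)-(-8)=-48
after LOAD R2, [R1]: R2=M[208]=-8
after XOR R5, R2: R5=(-48)^(-8)=40
after ADD R1, 4: R1=208+4=212
after SUB R4, 1: R4=8-1=7
CMP R4, 5  (cmp 7,5)
JNZ L1: taken
after LOAD R2, [R1]: R2=M[212]=14
after SUB R5, R2: R5=40-14=26
after LOAD R2, [R1]: R2=M[212]=14
after XOR R5, R2: R5=26^14=20
after ADD R1, 4: R1=212+4=216
after SUB R4, 1: R4=7-1=6
CMP R4, 5  (cmp 6,5)
JNZ L1: taken
after LOAD R2, [R1]: R2=M[216]=17
after SUB R5, R2: R5=20-17=3
After step 38: R1 = 216.

216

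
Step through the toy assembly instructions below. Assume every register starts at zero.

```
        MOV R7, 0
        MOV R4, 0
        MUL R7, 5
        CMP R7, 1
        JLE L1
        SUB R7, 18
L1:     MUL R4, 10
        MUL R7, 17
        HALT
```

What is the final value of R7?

after MOV R7, 0: R7=0
after MOV R4, 0: R4=0
after MUL R7, 5: R7=0*5=0
CMP R7, 1  (cmp 0,1)
JLE L1: taken
after MUL R4, 10: R4=0*10=0
after MUL R7, 17: R7=0*17=0
halt.

0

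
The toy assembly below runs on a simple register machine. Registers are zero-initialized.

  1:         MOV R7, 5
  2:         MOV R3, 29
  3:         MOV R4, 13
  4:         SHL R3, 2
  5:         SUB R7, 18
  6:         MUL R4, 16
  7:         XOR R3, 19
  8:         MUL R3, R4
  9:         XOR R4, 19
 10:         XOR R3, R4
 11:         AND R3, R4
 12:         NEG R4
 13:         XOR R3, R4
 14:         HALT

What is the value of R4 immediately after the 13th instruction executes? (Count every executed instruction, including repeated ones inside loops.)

R7=5
R3=29
R4=13
R3=29<<2=116
R7=5-18=-13
R4=13*16=208
R3=116^19=103
R3=103*208=21424
R4=208^19=195
R3=21424^195=21363
R3=21363&195=67
R4=-(195)=-195
R3=67^(-195)=-130
After step 13: R4 = -195.

-195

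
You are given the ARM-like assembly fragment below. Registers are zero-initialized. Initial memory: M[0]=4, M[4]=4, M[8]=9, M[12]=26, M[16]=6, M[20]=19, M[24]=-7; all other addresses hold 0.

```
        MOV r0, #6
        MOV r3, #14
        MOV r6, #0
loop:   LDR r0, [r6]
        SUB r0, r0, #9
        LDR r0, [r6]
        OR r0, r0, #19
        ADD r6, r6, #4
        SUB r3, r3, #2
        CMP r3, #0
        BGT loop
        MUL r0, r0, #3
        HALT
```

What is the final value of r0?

-15

r0=6
r3=14
r6=0
r0=M[0]=4
r0=4-9=-5
r0=M[0]=4
r0=4|19=23
r6=0+4=4
r3=14-2=12
CMP r3, #0  (cmp 12,0)
BGT loop: taken
r0=M[4]=4
r0=4-9=-5
r0=M[4]=4
r0=4|19=23
r6=4+4=8
r3=12-2=10
CMP r3, #0  (cmp 10,0)
BGT loop: taken
r0=M[8]=9
r0=9-9=0
r0=M[8]=9
r0=9|19=27
r6=8+4=12
r3=10-2=8
CMP r3, #0  (cmp 8,0)
BGT loop: taken
r0=M[12]=26
r0=26-9=17
r0=M[12]=26
r0=26|19=27
r6=12+4=16
r3=8-2=6
CMP r3, #0  (cmp 6,0)
BGT loop: taken
r0=M[16]=6
r0=6-9=-3
r0=M[16]=6
r0=6|19=23
r6=16+4=20
r3=6-2=4
CMP r3, #0  (cmp 4,0)
BGT loop: taken
r0=M[20]=19
r0=19-9=10
r0=M[20]=19
r0=19|19=19
r6=20+4=24
r3=4-2=2
CMP r3, #0  (cmp 2,0)
BGT loop: taken
r0=M[24]=-7
r0=(-7)-9=-16
r0=M[24]=-7
r0=(-7)|19=-5
r6=24+4=28
r3=2-2=0
CMP r3, #0  (cmp 0,0)
BGT loop: not taken
r0=(-5)*3=-15
halt.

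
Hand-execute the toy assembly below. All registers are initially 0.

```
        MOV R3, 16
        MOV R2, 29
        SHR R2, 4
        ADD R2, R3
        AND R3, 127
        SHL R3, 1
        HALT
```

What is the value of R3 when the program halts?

after MOV R3, 16: R3=16
after MOV R2, 29: R2=29
after SHR R2, 4: R2=29>>4=1
after ADD R2, R3: R2=1+16=17
after AND R3, 127: R3=16&127=16
after SHL R3, 1: R3=16<<1=32
halt.

32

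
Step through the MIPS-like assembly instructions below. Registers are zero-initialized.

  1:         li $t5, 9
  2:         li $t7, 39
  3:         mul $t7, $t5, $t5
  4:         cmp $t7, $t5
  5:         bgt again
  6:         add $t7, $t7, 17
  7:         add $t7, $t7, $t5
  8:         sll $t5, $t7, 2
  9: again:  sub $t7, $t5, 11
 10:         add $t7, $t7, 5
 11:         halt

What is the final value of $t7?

3

li $t5, 9 → $t5=9
li $t7, 39 → $t7=39
mul $t7, $t5, $t5 → $t7=9*9=81
cmp $t7, $t5  (cmp 81,9)
bgt again: taken
sub $t7, $t5, 11 → $t7=9-11=-2
add $t7, $t7, 5 → $t7=(-2)+5=3
halt.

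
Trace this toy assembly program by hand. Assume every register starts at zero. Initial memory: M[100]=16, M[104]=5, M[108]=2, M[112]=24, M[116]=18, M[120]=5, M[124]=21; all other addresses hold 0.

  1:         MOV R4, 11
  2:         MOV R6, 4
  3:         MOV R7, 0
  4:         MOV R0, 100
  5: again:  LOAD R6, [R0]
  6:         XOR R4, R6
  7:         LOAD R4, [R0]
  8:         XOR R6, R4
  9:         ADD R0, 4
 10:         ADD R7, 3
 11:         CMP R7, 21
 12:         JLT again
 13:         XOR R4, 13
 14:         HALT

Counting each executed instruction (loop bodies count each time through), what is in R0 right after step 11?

MOV R4, 11 → R4=11
MOV R6, 4 → R6=4
MOV R7, 0 → R7=0
MOV R0, 100 → R0=100
LOAD R6, [R0] → R6=M[100]=16
XOR R4, R6 → R4=11^16=27
LOAD R4, [R0] → R4=M[100]=16
XOR R6, R4 → R6=16^16=0
ADD R0, 4 → R0=100+4=104
ADD R7, 3 → R7=0+3=3
CMP R7, 21  (cmp 3,21)
After step 11: R0 = 104.

104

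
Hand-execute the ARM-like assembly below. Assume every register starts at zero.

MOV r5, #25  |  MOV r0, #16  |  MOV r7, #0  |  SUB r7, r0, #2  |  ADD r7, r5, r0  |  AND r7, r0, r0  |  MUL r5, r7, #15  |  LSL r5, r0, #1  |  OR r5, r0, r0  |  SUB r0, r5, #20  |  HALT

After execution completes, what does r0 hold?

after MOV r5, #25: r5=25
after MOV r0, #16: r0=16
after MOV r7, #0: r7=0
after SUB r7, r0, #2: r7=16-2=14
after ADD r7, r5, r0: r7=25+16=41
after AND r7, r0, r0: r7=16&16=16
after MUL r5, r7, #15: r5=16*15=240
after LSL r5, r0, #1: r5=16<<1=32
after OR r5, r0, r0: r5=16|16=16
after SUB r0, r5, #20: r0=16-20=-4
halt.

-4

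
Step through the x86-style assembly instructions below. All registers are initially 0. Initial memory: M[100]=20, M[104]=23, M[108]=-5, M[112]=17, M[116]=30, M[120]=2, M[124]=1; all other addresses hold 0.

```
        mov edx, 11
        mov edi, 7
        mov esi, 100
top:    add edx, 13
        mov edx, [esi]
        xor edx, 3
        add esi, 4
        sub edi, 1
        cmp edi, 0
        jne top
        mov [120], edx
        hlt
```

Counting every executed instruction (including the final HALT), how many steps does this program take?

54

mov edx, 11 → edx=11
mov edi, 7 → edi=7
mov esi, 100 → esi=100
add edx, 13 → edx=11+13=24
mov edx, [esi] → edx=M[100]=20
xor edx, 3 → edx=20^3=23
add esi, 4 → esi=100+4=104
sub edi, 1 → edi=7-1=6
cmp edi, 0  (cmp 6,0)
jne top: taken
add edx, 13 → edx=23+13=36
mov edx, [esi] → edx=M[104]=23
xor edx, 3 → edx=23^3=20
add esi, 4 → esi=104+4=108
sub edi, 1 → edi=6-1=5
cmp edi, 0  (cmp 5,0)
jne top: taken
add edx, 13 → edx=20+13=33
mov edx, [esi] → edx=M[108]=-5
xor edx, 3 → edx=(-5)^3=-8
add esi, 4 → esi=108+4=112
sub edi, 1 → edi=5-1=4
cmp edi, 0  (cmp 4,0)
jne top: taken
add edx, 13 → edx=(-8)+13=5
mov edx, [esi] → edx=M[112]=17
xor edx, 3 → edx=17^3=18
add esi, 4 → esi=112+4=116
sub edi, 1 → edi=4-1=3
cmp edi, 0  (cmp 3,0)
jne top: taken
add edx, 13 → edx=18+13=31
mov edx, [esi] → edx=M[116]=30
xor edx, 3 → edx=30^3=29
add esi, 4 → esi=116+4=120
sub edi, 1 → edi=3-1=2
cmp edi, 0  (cmp 2,0)
jne top: taken
add edx, 13 → edx=29+13=42
mov edx, [esi] → edx=M[120]=2
xor edx, 3 → edx=2^3=1
add esi, 4 → esi=120+4=124
sub edi, 1 → edi=2-1=1
cmp edi, 0  (cmp 1,0)
jne top: taken
add edx, 13 → edx=1+13=14
mov edx, [esi] → edx=M[124]=1
xor edx, 3 → edx=1^3=2
add esi, 4 → esi=124+4=128
sub edi, 1 → edi=1-1=0
cmp edi, 0  (cmp 0,0)
jne top: not taken
mov [120], edx → M[120]=2
halt.
Total executed instructions: 54.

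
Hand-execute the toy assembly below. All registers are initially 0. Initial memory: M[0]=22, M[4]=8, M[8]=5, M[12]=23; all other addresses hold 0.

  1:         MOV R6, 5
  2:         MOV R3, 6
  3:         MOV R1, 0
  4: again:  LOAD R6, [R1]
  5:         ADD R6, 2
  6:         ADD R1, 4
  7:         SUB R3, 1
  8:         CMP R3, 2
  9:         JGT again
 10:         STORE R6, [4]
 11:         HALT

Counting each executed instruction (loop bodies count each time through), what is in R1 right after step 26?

16

MOV R6, 5 → R6=5
MOV R3, 6 → R3=6
MOV R1, 0 → R1=0
LOAD R6, [R1] → R6=M[0]=22
ADD R6, 2 → R6=22+2=24
ADD R1, 4 → R1=0+4=4
SUB R3, 1 → R3=6-1=5
CMP R3, 2  (cmp 5,2)
JGT again: taken
LOAD R6, [R1] → R6=M[4]=8
ADD R6, 2 → R6=8+2=10
ADD R1, 4 → R1=4+4=8
SUB R3, 1 → R3=5-1=4
CMP R3, 2  (cmp 4,2)
JGT again: taken
LOAD R6, [R1] → R6=M[8]=5
ADD R6, 2 → R6=5+2=7
ADD R1, 4 → R1=8+4=12
SUB R3, 1 → R3=4-1=3
CMP R3, 2  (cmp 3,2)
JGT again: taken
LOAD R6, [R1] → R6=M[12]=23
ADD R6, 2 → R6=23+2=25
ADD R1, 4 → R1=12+4=16
SUB R3, 1 → R3=3-1=2
CMP R3, 2  (cmp 2,2)
After step 26: R1 = 16.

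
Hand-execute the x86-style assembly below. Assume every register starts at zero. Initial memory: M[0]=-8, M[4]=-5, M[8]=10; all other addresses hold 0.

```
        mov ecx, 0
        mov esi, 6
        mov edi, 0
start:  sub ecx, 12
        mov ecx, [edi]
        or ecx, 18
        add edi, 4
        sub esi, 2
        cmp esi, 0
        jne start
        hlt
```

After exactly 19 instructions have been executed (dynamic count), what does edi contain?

8

after mov ecx, 0: ecx=0
after mov esi, 6: esi=6
after mov edi, 0: edi=0
after sub ecx, 12: ecx=0-12=-12
after mov ecx, [edi]: ecx=M[0]=-8
after or ecx, 18: ecx=(-8)|18=-6
after add edi, 4: edi=0+4=4
after sub esi, 2: esi=6-2=4
cmp esi, 0  (cmp 4,0)
jne start: taken
after sub ecx, 12: ecx=(-6)-12=-18
after mov ecx, [edi]: ecx=M[4]=-5
after or ecx, 18: ecx=(-5)|18=-5
after add edi, 4: edi=4+4=8
after sub esi, 2: esi=4-2=2
cmp esi, 0  (cmp 2,0)
jne start: taken
after sub ecx, 12: ecx=(-5)-12=-17
after mov ecx, [edi]: ecx=M[8]=10
After step 19: edi = 8.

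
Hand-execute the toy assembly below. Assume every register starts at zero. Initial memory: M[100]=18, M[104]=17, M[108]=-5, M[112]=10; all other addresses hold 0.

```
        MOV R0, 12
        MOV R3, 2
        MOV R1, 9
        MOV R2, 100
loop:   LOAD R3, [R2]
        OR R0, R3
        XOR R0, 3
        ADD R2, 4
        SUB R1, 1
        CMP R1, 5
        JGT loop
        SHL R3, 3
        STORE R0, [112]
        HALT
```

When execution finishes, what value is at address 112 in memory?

-3

after MOV R0, 12: R0=12
after MOV R3, 2: R3=2
after MOV R1, 9: R1=9
after MOV R2, 100: R2=100
after LOAD R3, [R2]: R3=M[100]=18
after OR R0, R3: R0=12|18=30
after XOR R0, 3: R0=30^3=29
after ADD R2, 4: R2=100+4=104
after SUB R1, 1: R1=9-1=8
CMP R1, 5  (cmp 8,5)
JGT loop: taken
after LOAD R3, [R2]: R3=M[104]=17
after OR R0, R3: R0=29|17=29
after XOR R0, 3: R0=29^3=30
after ADD R2, 4: R2=104+4=108
after SUB R1, 1: R1=8-1=7
CMP R1, 5  (cmp 7,5)
JGT loop: taken
after LOAD R3, [R2]: R3=M[108]=-5
after OR R0, R3: R0=30|(-5)=-1
after XOR R0, 3: R0=(-1)^3=-4
after ADD R2, 4: R2=108+4=112
after SUB R1, 1: R1=7-1=6
CMP R1, 5  (cmp 6,5)
JGT loop: taken
after LOAD R3, [R2]: R3=M[112]=10
after OR R0, R3: R0=(-4)|10=-2
after XOR R0, 3: R0=(-2)^3=-3
after ADD R2, 4: R2=112+4=116
after SUB R1, 1: R1=6-1=5
CMP R1, 5  (cmp 5,5)
JGT loop: not taken
after SHL R3, 3: R3=10<<3=80
STORE R0, [112] → M[112]=-3
halt.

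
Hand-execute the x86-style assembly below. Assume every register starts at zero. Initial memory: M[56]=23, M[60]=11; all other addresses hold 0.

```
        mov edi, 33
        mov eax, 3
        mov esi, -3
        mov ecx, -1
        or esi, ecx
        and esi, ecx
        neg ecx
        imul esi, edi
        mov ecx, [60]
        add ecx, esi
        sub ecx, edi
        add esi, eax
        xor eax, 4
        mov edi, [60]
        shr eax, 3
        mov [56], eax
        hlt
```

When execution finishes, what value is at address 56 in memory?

0

edi=33
eax=3
esi=-3
ecx=-1
esi=(-3)|(-1)=-1
esi=(-1)&(-1)=-1
ecx=-(-1)=1
esi=(-1)*33=-33
ecx=M[60]=11
ecx=11+(-33)=-22
ecx=(-22)-33=-55
esi=(-33)+3=-30
eax=3^4=7
edi=M[60]=11
eax=7>>3=0
mov [56], eax → M[56]=0
halt.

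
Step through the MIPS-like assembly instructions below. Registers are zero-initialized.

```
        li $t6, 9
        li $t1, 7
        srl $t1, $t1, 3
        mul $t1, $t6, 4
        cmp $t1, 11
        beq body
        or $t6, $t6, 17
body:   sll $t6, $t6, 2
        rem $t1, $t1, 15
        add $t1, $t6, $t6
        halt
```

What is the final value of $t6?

100

after li $t6, 9: $t6=9
after li $t1, 7: $t1=7
after srl $t1, $t1, 3: $t1=7>>3=0
after mul $t1, $t6, 4: $t1=9*4=36
cmp $t1, 11  (cmp 36,11)
beq body: not taken
after or $t6, $t6, 17: $t6=9|17=25
after sll $t6, $t6, 2: $t6=25<<2=100
after rem $t1, $t1, 15: $t1=36%15=6
after add $t1, $t6, $t6: $t1=100+100=200
halt.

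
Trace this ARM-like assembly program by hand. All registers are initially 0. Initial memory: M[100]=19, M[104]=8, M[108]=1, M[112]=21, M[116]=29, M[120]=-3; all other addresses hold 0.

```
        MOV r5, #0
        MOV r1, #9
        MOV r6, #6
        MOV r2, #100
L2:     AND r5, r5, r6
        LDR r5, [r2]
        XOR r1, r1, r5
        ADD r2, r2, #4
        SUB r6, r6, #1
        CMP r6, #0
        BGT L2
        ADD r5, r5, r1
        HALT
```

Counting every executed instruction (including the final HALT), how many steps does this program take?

48

after MOV r5, #0: r5=0
after MOV r1, #9: r1=9
after MOV r6, #6: r6=6
after MOV r2, #100: r2=100
after AND r5, r5, r6: r5=0&6=0
after LDR r5, [r2]: r5=M[100]=19
after XOR r1, r1, r5: r1=9^19=26
after ADD r2, r2, #4: r2=100+4=104
after SUB r6, r6, #1: r6=6-1=5
CMP r6, #0  (cmp 5,0)
BGT L2: taken
after AND r5, r5, r6: r5=19&5=1
after LDR r5, [r2]: r5=M[104]=8
after XOR r1, r1, r5: r1=26^8=18
after ADD r2, r2, #4: r2=104+4=108
after SUB r6, r6, #1: r6=5-1=4
CMP r6, #0  (cmp 4,0)
BGT L2: taken
after AND r5, r5, r6: r5=8&4=0
after LDR r5, [r2]: r5=M[108]=1
after XOR r1, r1, r5: r1=18^1=19
after ADD r2, r2, #4: r2=108+4=112
after SUB r6, r6, #1: r6=4-1=3
CMP r6, #0  (cmp 3,0)
BGT L2: taken
after AND r5, r5, r6: r5=1&3=1
after LDR r5, [r2]: r5=M[112]=21
after XOR r1, r1, r5: r1=19^21=6
after ADD r2, r2, #4: r2=112+4=116
after SUB r6, r6, #1: r6=3-1=2
CMP r6, #0  (cmp 2,0)
BGT L2: taken
after AND r5, r5, r6: r5=21&2=0
after LDR r5, [r2]: r5=M[116]=29
after XOR r1, r1, r5: r1=6^29=27
after ADD r2, r2, #4: r2=116+4=120
after SUB r6, r6, #1: r6=2-1=1
CMP r6, #0  (cmp 1,0)
BGT L2: taken
after AND r5, r5, r6: r5=29&1=1
after LDR r5, [r2]: r5=M[120]=-3
after XOR r1, r1, r5: r1=27^(-3)=-26
after ADD r2, r2, #4: r2=120+4=124
after SUB r6, r6, #1: r6=1-1=0
CMP r6, #0  (cmp 0,0)
BGT L2: not taken
after ADD r5, r5, r1: r5=(-3)+(-26)=-29
halt.
Total executed instructions: 48.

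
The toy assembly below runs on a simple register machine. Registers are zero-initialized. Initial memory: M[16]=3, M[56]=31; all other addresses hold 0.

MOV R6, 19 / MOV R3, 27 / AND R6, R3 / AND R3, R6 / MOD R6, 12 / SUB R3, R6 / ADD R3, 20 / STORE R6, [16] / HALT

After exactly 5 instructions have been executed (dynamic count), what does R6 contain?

MOV R6, 19 → R6=19
MOV R3, 27 → R3=27
AND R6, R3 → R6=19&27=19
AND R3, R6 → R3=27&19=19
MOD R6, 12 → R6=19%12=7
After step 5: R6 = 7.

7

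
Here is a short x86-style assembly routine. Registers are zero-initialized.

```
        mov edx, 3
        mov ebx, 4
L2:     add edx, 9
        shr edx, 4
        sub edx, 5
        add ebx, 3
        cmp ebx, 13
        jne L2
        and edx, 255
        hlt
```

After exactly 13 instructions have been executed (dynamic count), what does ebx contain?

10

mov edx, 3 → edx=3
mov ebx, 4 → ebx=4
add edx, 9 → edx=3+9=12
shr edx, 4 → edx=12>>4=0
sub edx, 5 → edx=0-5=-5
add ebx, 3 → ebx=4+3=7
cmp ebx, 13  (cmp 7,13)
jne L2: taken
add edx, 9 → edx=(-5)+9=4
shr edx, 4 → edx=4>>4=0
sub edx, 5 → edx=0-5=-5
add ebx, 3 → ebx=7+3=10
cmp ebx, 13  (cmp 10,13)
After step 13: ebx = 10.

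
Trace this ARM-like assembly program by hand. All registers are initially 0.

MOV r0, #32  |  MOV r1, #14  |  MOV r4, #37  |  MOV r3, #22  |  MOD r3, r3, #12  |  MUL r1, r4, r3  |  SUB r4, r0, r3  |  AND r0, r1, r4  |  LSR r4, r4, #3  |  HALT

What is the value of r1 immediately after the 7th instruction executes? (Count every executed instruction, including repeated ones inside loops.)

370

r0=32
r1=14
r4=37
r3=22
r3=22%12=10
r1=37*10=370
r4=32-10=22
After step 7: r1 = 370.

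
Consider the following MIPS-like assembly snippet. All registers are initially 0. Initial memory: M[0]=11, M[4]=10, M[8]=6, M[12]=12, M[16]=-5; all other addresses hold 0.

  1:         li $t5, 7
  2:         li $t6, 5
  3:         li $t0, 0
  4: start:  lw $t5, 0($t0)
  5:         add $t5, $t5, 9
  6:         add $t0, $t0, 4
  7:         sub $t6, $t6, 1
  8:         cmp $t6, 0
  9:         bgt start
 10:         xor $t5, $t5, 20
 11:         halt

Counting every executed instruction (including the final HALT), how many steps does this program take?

35

after li $t5, 7: $t5=7
after li $t6, 5: $t6=5
after li $t0, 0: $t0=0
after lw $t5, 0($t0): $t5=M[0]=11
after add $t5, $t5, 9: $t5=11+9=20
after add $t0, $t0, 4: $t0=0+4=4
after sub $t6, $t6, 1: $t6=5-1=4
cmp $t6, 0  (cmp 4,0)
bgt start: taken
after lw $t5, 0($t0): $t5=M[4]=10
after add $t5, $t5, 9: $t5=10+9=19
after add $t0, $t0, 4: $t0=4+4=8
after sub $t6, $t6, 1: $t6=4-1=3
cmp $t6, 0  (cmp 3,0)
bgt start: taken
after lw $t5, 0($t0): $t5=M[8]=6
after add $t5, $t5, 9: $t5=6+9=15
after add $t0, $t0, 4: $t0=8+4=12
after sub $t6, $t6, 1: $t6=3-1=2
cmp $t6, 0  (cmp 2,0)
bgt start: taken
after lw $t5, 0($t0): $t5=M[12]=12
after add $t5, $t5, 9: $t5=12+9=21
after add $t0, $t0, 4: $t0=12+4=16
after sub $t6, $t6, 1: $t6=2-1=1
cmp $t6, 0  (cmp 1,0)
bgt start: taken
after lw $t5, 0($t0): $t5=M[16]=-5
after add $t5, $t5, 9: $t5=(-5)+9=4
after add $t0, $t0, 4: $t0=16+4=20
after sub $t6, $t6, 1: $t6=1-1=0
cmp $t6, 0  (cmp 0,0)
bgt start: not taken
after xor $t5, $t5, 20: $t5=4^20=16
halt.
Total executed instructions: 35.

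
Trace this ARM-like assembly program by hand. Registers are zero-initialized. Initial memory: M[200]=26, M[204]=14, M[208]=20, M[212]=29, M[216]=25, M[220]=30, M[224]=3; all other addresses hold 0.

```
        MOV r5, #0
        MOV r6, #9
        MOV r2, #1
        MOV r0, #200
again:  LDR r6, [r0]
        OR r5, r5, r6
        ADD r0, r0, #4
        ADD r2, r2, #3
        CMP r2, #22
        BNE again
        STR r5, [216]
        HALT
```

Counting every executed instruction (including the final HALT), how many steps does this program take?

48

after MOV r5, #0: r5=0
after MOV r6, #9: r6=9
after MOV r2, #1: r2=1
after MOV r0, #200: r0=200
after LDR r6, [r0]: r6=M[200]=26
after OR r5, r5, r6: r5=0|26=26
after ADD r0, r0, #4: r0=200+4=204
after ADD r2, r2, #3: r2=1+3=4
CMP r2, #22  (cmp 4,22)
BNE again: taken
after LDR r6, [r0]: r6=M[204]=14
after OR r5, r5, r6: r5=26|14=30
after ADD r0, r0, #4: r0=204+4=208
after ADD r2, r2, #3: r2=4+3=7
CMP r2, #22  (cmp 7,22)
BNE again: taken
after LDR r6, [r0]: r6=M[208]=20
after OR r5, r5, r6: r5=30|20=30
after ADD r0, r0, #4: r0=208+4=212
after ADD r2, r2, #3: r2=7+3=10
CMP r2, #22  (cmp 10,22)
BNE again: taken
after LDR r6, [r0]: r6=M[212]=29
after OR r5, r5, r6: r5=30|29=31
after ADD r0, r0, #4: r0=212+4=216
after ADD r2, r2, #3: r2=10+3=13
CMP r2, #22  (cmp 13,22)
BNE again: taken
after LDR r6, [r0]: r6=M[216]=25
after OR r5, r5, r6: r5=31|25=31
after ADD r0, r0, #4: r0=216+4=220
after ADD r2, r2, #3: r2=13+3=16
CMP r2, #22  (cmp 16,22)
BNE again: taken
after LDR r6, [r0]: r6=M[220]=30
after OR r5, r5, r6: r5=31|30=31
after ADD r0, r0, #4: r0=220+4=224
after ADD r2, r2, #3: r2=16+3=19
CMP r2, #22  (cmp 19,22)
BNE again: taken
after LDR r6, [r0]: r6=M[224]=3
after OR r5, r5, r6: r5=31|3=31
after ADD r0, r0, #4: r0=224+4=228
after ADD r2, r2, #3: r2=19+3=22
CMP r2, #22  (cmp 22,22)
BNE again: not taken
STR r5, [216] → M[216]=31
halt.
Total executed instructions: 48.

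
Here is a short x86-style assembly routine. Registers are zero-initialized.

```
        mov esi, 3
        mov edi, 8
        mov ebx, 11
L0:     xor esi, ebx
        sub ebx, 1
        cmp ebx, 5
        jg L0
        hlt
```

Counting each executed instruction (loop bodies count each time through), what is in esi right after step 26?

mov esi, 3 → esi=3
mov edi, 8 → edi=8
mov ebx, 11 → ebx=11
xor esi, ebx → esi=3^11=8
sub ebx, 1 → ebx=11-1=10
cmp ebx, 5  (cmp 10,5)
jg L0: taken
xor esi, ebx → esi=8^10=2
sub ebx, 1 → ebx=10-1=9
cmp ebx, 5  (cmp 9,5)
jg L0: taken
xor esi, ebx → esi=2^9=11
sub ebx, 1 → ebx=9-1=8
cmp ebx, 5  (cmp 8,5)
jg L0: taken
xor esi, ebx → esi=11^8=3
sub ebx, 1 → ebx=8-1=7
cmp ebx, 5  (cmp 7,5)
jg L0: taken
xor esi, ebx → esi=3^7=4
sub ebx, 1 → ebx=7-1=6
cmp ebx, 5  (cmp 6,5)
jg L0: taken
xor esi, ebx → esi=4^6=2
sub ebx, 1 → ebx=6-1=5
cmp ebx, 5  (cmp 5,5)
After step 26: esi = 2.

2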